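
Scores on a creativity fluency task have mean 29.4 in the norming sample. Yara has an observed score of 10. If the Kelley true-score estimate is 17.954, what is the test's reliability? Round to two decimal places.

T̂ = ρX + (1 − ρ)μ  ⇒  T̂ − μ = ρ(X − μ)
ρ = (T̂ − μ)/(X − μ) = (17.954 − 29.4) / (10 − 29.4) = -11.446 / -19.4 = 0.5900

0.59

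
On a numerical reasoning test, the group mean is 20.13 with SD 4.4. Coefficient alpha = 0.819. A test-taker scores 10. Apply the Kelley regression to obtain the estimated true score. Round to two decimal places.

T̂ = ρX + (1 − ρ)μ
  = 0.819 × 10 + 0.181 × 20.13
  = 8.190 + 3.64353
  = 11.834
  ≈ 11.83

11.83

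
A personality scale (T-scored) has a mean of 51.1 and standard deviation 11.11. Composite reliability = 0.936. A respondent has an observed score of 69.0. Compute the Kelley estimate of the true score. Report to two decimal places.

Kelley's formula gives T̂ = 0.936·69.0 + 0.064·51.1 = 64.5840 + 3.2704 = 67.854.

67.85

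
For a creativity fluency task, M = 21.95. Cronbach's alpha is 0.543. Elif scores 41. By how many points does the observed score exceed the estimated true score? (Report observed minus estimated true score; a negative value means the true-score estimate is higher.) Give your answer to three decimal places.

Weight the observed score by reliability and the mean by (1 − reliability): T̂ = 0.543·41 + 0.457·21.95 = 22.263 + 10.03115 = 32.29415.
X − T̂ = 41 − 32.2942 = 8.7058 → 8.706

8.706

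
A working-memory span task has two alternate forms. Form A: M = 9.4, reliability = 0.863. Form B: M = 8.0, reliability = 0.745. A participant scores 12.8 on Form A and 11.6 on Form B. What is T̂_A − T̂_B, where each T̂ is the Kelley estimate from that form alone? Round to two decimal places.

1.65

T̂_A = 0.863(12.8) + 0.137(9.4) = 12.3342
T̂_B = 0.745(11.6) + 0.255(8.0) = 10.6820
T̂_A − T̂_B = 1.6522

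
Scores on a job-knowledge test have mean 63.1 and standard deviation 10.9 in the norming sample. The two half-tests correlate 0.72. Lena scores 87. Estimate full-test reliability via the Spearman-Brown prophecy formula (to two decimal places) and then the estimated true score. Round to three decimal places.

83.176

Spearman-Brown: ρ = 2r/(1 + r) = 2(0.72)/(1 + 0.72) = 1.440/1.72 = 0.8372 → 0.84
Weight the observed score by reliability and the mean by (1 − reliability): T̂ = 0.84·87 + 0.16·63.1 = 73.08 + 10.096 = 83.1760.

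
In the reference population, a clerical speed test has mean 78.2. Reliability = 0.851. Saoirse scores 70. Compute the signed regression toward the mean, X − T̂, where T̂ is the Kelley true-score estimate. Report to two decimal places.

T̂ = ρX + (1 − ρ)μ
  = 0.851 × 70 + 0.149 × 78.2
  = 59.570 + 11.6518
  = 71.2218
  ≈ 71.222
X − T̂ = 70 − 71.222 = -1.222 → -1.22

-1.22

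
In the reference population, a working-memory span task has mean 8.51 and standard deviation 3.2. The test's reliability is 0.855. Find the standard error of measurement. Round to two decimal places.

1.22

SEM = SD · √(1 − ρ) = 3.2 × √0.145 = 3.2 × 0.3808 = 1.219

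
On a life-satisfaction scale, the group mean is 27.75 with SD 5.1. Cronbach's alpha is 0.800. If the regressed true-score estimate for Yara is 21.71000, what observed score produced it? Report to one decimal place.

T̂ = ρX + (1 − ρ)μ  ⇒  X = (T̂ − (1 − ρ)μ) / ρ
X = (21.71000 − 0.200 × 27.75) / 0.800 = (21.71000 − 5.55000) / 0.800 = 16.16000 / 0.800 = 20.200

20.2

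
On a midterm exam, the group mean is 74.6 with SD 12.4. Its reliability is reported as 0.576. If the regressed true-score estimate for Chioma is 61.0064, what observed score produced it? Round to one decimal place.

T̂ = ρX + (1 − ρ)μ  ⇒  X = (T̂ − (1 − ρ)μ) / ρ
X = (61.0064 − 0.424 × 74.6) / 0.576 = (61.0064 − 31.6304) / 0.576 = 29.3760 / 0.576 = 51.000

51.0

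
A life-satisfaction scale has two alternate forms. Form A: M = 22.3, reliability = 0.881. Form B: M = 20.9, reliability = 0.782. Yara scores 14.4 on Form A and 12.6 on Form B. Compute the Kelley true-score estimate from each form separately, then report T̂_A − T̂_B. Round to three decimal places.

T̂_A = 0.881(14.4) + 0.119(22.3) = 15.34010
T̂_B = 0.782(12.6) + 0.218(20.9) = 14.40940
T̂_A − T̂_B = 0.93070

0.931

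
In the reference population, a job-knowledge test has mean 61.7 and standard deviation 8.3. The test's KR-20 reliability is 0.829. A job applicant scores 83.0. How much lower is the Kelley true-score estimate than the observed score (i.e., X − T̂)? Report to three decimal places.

3.642

T̂ = 0.829(83.0) + 0.171(61.7) = 68.8070 + 10.5507 = 79.35770 → 79.3577
X − T̂ = 83.0 − 79.3577 = 3.6423 → 3.642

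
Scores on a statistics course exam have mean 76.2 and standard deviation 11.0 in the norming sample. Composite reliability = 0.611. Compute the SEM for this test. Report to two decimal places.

6.86

SEM = SD · √(1 − ρ) = 11.0 × √0.389 = 11.0 × 0.6237 = 6.861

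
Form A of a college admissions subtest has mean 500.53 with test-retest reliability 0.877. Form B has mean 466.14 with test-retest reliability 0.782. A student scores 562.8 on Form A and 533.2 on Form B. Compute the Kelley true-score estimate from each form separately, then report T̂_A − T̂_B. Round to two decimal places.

36.56

T̂_A = 0.877(562.8) + 0.123(500.53) = 555.1408
T̂_B = 0.782(533.2) + 0.218(466.14) = 518.5809
T̂_A − T̂_B = 36.5599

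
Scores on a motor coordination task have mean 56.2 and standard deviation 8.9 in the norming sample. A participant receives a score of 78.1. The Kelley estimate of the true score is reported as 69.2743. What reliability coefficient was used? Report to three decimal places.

T̂ = ρX + (1 − ρ)μ  ⇒  T̂ − μ = ρ(X − μ)
ρ = (T̂ − μ)/(X − μ) = (69.2743 − 56.2) / (78.1 − 56.2) = 13.0743 / 21.9 = 0.59700

0.597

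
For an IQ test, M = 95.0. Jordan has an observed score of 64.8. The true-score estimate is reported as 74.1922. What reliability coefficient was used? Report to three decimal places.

T̂ = ρX + (1 − ρ)μ  ⇒  T̂ − μ = ρ(X − μ)
ρ = (T̂ − μ)/(X − μ) = (74.1922 − 95.0) / (64.8 − 95.0) = -20.8078 / -30.2 = 0.68900

0.689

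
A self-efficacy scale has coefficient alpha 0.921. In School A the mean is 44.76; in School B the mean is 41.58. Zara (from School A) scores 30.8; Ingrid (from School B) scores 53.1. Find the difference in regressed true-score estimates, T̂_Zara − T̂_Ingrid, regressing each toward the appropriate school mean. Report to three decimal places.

-20.287

T̂_Zara = 0.921(30.8) + 0.079(44.76) = 31.90284
T̂_Ingrid = 0.921(53.1) + 0.079(41.58) = 52.18992
Difference = 31.90284 − 52.18992 = -20.28708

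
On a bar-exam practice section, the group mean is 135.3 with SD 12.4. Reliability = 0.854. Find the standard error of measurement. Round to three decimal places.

SEM = SD · √(1 − ρ) = 12.4 × √0.146 = 12.4 × 0.3821 = 4.7380

4.738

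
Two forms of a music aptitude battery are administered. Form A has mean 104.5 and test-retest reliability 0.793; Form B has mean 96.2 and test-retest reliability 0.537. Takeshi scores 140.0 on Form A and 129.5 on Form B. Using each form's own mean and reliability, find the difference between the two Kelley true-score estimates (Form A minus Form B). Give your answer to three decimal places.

T̂_A = 0.793(140.0) + 0.207(104.5) = 132.65150
T̂_B = 0.537(129.5) + 0.463(96.2) = 114.08210
T̂_A − T̂_B = 18.56940

18.569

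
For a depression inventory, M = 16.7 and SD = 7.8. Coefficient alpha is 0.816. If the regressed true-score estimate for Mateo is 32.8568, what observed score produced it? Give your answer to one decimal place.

36.5

T̂ = ρX + (1 − ρ)μ  ⇒  X = (T̂ − (1 − ρ)μ) / ρ
X = (32.8568 − 0.184 × 16.7) / 0.816 = (32.8568 − 3.0728) / 0.816 = 29.7840 / 0.816 = 36.500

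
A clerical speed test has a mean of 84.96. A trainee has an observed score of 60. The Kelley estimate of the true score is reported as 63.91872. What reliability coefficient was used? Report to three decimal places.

T̂ = ρX + (1 − ρ)μ  ⇒  T̂ − μ = ρ(X − μ)
ρ = (T̂ − μ)/(X − μ) = (63.91872 − 84.96) / (60 − 84.96) = -21.04128 / -24.96 = 0.84300

0.843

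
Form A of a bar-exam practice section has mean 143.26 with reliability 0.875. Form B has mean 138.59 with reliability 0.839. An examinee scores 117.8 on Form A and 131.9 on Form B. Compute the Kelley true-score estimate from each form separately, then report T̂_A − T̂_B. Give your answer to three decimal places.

-11.995

T̂_A = 0.875(117.8) + 0.125(143.26) = 120.98250
T̂_B = 0.839(131.9) + 0.161(138.59) = 132.97709
T̂_A − T̂_B = -11.99459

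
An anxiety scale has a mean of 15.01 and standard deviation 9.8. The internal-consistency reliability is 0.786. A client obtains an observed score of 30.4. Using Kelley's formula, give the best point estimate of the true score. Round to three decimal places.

Regress the observed score toward the mean by the unreliability: T̂ = 0.786·30.4 + 0.214·15.01 = 23.8944 + 3.21214 = 27.1065.

27.107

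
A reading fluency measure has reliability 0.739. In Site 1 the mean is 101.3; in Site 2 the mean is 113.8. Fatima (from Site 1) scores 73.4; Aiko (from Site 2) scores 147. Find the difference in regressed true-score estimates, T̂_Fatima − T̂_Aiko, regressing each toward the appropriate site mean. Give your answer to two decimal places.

T̂_Fatima = 0.739(73.4) + 0.261(101.3) = 80.6819
T̂_Aiko = 0.739(147) + 0.261(113.8) = 138.3348
Difference = 80.6819 − 138.3348 = -57.6529

-57.65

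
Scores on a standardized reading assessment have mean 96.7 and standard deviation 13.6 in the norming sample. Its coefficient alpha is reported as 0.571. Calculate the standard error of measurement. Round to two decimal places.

SEM = SD · √(1 − ρ) = 13.6 × √0.429 = 13.6 × 0.6550 = 8.908

8.91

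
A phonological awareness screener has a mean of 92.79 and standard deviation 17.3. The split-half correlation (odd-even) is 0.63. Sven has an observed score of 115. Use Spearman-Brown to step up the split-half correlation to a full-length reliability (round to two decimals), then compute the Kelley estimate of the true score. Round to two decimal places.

Spearman-Brown: ρ = 2r/(1 + r) = 2(0.63)/(1 + 0.63) = 1.260/1.63 = 0.7730 → 0.77
T̂ = ρX + (1 − ρ)μ
  = 0.77 × 115 + 0.23 × 92.79
  = 88.55 + 21.3417
  = 109.892
  ≈ 109.89

109.89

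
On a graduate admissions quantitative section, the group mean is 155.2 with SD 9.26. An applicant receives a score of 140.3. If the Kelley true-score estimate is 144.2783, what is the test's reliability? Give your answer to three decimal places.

T̂ = ρX + (1 − ρ)μ  ⇒  T̂ − μ = ρ(X − μ)
ρ = (T̂ − μ)/(X − μ) = (144.2783 − 155.2) / (140.3 − 155.2) = -10.9217 / -14.9 = 0.73300

0.733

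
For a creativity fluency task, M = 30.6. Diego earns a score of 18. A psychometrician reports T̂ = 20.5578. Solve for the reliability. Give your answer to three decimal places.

T̂ = ρX + (1 − ρ)μ  ⇒  T̂ − μ = ρ(X − μ)
ρ = (T̂ − μ)/(X − μ) = (20.5578 − 30.6) / (18 − 30.6) = -10.0422 / -12.6 = 0.79700

0.797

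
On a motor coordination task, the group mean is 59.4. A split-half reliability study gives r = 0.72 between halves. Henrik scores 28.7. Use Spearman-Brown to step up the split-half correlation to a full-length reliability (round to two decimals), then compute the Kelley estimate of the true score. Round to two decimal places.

33.61

Spearman-Brown: ρ = 2r/(1 + r) = 2(0.72)/(1 + 0.72) = 1.440/1.72 = 0.8372 → 0.84
Regress the observed score toward the mean by the unreliability: T̂ = 0.84·28.7 + 0.16·59.4 = 24.108 + 9.504 = 33.612.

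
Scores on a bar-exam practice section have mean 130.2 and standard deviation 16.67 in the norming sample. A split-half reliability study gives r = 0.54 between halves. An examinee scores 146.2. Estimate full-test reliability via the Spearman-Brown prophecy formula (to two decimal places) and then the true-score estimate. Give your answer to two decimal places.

141.40

Spearman-Brown: ρ = 2r/(1 + r) = 2(0.54)/(1 + 0.54) = 1.080/1.54 = 0.7013 → 0.70
T̂ = 0.70(146.2) + 0.30(130.2) = 102.340 + 39.060 = 141.400 → 141.40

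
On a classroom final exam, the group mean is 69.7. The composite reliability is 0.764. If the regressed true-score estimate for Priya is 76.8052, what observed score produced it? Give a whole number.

T̂ = ρX + (1 − ρ)μ  ⇒  X = (T̂ − (1 − ρ)μ) / ρ
X = (76.8052 − 0.236 × 69.7) / 0.764 = (76.8052 − 16.4492) / 0.764 = 60.3560 / 0.764 = 79.00

79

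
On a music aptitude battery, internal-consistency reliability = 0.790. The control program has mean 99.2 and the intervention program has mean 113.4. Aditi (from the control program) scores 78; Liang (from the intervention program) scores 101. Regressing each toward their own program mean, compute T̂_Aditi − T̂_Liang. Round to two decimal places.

-21.15

T̂_Aditi = 0.790(78) + 0.210(99.2) = 82.4520
T̂_Liang = 0.790(101) + 0.210(113.4) = 103.6040
Difference = 82.4520 − 103.6040 = -21.1520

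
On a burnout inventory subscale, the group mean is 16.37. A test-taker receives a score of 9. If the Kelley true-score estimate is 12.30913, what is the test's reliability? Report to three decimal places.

T̂ = ρX + (1 − ρ)μ  ⇒  T̂ − μ = ρ(X − μ)
ρ = (T̂ − μ)/(X − μ) = (12.30913 − 16.37) / (9 − 16.37) = -4.06087 / -7.37 = 0.55100

0.551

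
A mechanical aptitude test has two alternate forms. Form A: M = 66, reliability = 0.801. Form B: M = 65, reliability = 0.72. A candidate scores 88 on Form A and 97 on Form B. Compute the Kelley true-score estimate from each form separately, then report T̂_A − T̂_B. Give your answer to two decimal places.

-4.42

T̂_A = 0.801(88) + 0.199(66) = 83.6220
T̂_B = 0.72(97) + 0.28(65) = 88.0400
T̂_A − T̂_B = -4.4180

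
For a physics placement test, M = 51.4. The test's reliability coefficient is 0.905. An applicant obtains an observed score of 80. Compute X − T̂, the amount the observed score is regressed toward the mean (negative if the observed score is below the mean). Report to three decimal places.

2.717

Weight the observed score by reliability and the mean by (1 − reliability): T̂ = 0.905·80 + 0.095·51.4 = 72.400 + 4.8830 = 77.28300.
X − T̂ = 80 − 77.2830 = 2.7170 → 2.717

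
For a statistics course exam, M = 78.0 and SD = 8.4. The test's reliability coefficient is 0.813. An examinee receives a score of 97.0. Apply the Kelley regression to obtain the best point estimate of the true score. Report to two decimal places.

93.45

T̂ = ρX + (1 − ρ)μ
  = 0.813 × 97.0 + 0.187 × 78.0
  = 78.8610 + 14.5860
  = 93.447
  ≈ 93.45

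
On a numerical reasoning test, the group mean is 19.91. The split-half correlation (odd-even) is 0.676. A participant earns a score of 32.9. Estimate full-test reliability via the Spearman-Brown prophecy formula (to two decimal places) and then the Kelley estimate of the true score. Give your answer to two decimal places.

30.43

Spearman-Brown: ρ = 2r/(1 + r) = 2(0.676)/(1 + 0.676) = 1.3520/1.676 = 0.8067 → 0.81
T̂ = ρX + (1 − ρ)μ
  = 0.81 × 32.9 + 0.19 × 19.91
  = 26.649 + 3.7829
  = 30.432
  ≈ 30.43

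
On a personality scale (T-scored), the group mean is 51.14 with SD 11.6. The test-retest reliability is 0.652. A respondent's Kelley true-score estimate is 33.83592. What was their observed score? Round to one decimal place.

24.6

T̂ = ρX + (1 − ρ)μ  ⇒  X = (T̂ − (1 − ρ)μ) / ρ
X = (33.83592 − 0.348 × 51.14) / 0.652 = (33.83592 − 17.79672) / 0.652 = 16.03920 / 0.652 = 24.600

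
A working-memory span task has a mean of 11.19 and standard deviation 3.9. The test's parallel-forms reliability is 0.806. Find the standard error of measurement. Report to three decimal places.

1.718

SEM = SD · √(1 − ρ) = 3.9 × √0.194 = 3.9 × 0.4405 = 1.7178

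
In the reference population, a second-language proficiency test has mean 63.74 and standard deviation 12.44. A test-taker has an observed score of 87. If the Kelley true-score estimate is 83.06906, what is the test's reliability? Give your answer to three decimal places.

T̂ = ρX + (1 − ρ)μ  ⇒  T̂ − μ = ρ(X − μ)
ρ = (T̂ − μ)/(X − μ) = (83.06906 − 63.74) / (87 − 63.74) = 19.32906 / 23.26 = 0.83100

0.831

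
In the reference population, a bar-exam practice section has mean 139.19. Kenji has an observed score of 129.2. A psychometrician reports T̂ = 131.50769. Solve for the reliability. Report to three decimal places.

0.769

T̂ = ρX + (1 − ρ)μ  ⇒  T̂ − μ = ρ(X − μ)
ρ = (T̂ − μ)/(X − μ) = (131.50769 − 139.19) / (129.2 − 139.19) = -7.68231 / -9.99 = 0.76900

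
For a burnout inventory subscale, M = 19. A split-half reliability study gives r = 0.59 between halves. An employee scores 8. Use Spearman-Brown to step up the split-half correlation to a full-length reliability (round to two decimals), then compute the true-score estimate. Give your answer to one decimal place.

Spearman-Brown: ρ = 2r/(1 + r) = 2(0.59)/(1 + 0.59) = 1.180/1.59 = 0.7421 → 0.74
Weight the observed score by reliability and the mean by (1 − reliability): T̂ = 0.74·8 + 0.26·19 = 5.92 + 4.94 = 10.86.

10.9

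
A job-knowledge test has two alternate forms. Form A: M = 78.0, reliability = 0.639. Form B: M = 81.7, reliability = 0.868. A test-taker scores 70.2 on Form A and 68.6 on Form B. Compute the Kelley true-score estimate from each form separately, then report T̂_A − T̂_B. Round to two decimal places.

2.69

T̂_A = 0.639(70.2) + 0.361(78.0) = 73.0158
T̂_B = 0.868(68.6) + 0.132(81.7) = 70.3292
T̂_A − T̂_B = 2.6866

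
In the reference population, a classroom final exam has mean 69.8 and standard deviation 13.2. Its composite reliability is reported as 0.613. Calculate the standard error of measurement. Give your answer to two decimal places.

8.21

SEM = SD · √(1 − ρ) = 13.2 × √0.387 = 13.2 × 0.6221 = 8.212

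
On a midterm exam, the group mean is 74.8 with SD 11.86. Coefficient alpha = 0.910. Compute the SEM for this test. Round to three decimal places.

SEM = SD · √(1 − ρ) = 11.86 × √0.090 = 11.86 × 0.3000 = 3.5580

3.558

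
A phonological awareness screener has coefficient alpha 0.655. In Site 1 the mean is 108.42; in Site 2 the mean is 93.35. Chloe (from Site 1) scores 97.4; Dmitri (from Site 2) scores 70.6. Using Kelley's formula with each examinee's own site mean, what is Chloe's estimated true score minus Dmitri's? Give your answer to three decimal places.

T̂_Chloe = 0.655(97.4) + 0.345(108.42) = 101.20190
T̂_Dmitri = 0.655(70.6) + 0.345(93.35) = 78.44875
Difference = 101.20190 − 78.44875 = 22.75315

22.753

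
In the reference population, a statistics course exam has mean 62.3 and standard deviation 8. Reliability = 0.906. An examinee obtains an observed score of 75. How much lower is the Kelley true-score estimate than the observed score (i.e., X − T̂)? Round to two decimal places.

T̂ = 0.906(75) + 0.094(62.3) = 67.950 + 5.8562 = 73.8062 → 73.806
X − T̂ = 75 − 73.806 = 1.194 → 1.19

1.19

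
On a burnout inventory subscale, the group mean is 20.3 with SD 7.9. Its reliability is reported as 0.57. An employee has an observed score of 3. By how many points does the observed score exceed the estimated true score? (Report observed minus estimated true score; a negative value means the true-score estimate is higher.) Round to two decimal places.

Weight the observed score by reliability and the mean by (1 − reliability): T̂ = 0.57·3 + 0.43·20.3 = 1.71 + 8.729 = 10.4390.
X − T̂ = 3 − 10.439 = -7.439 → -7.44

-7.44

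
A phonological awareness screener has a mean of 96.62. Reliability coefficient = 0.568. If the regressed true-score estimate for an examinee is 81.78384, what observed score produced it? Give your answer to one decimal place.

T̂ = ρX + (1 − ρ)μ  ⇒  X = (T̂ − (1 − ρ)μ) / ρ
X = (81.78384 − 0.432 × 96.62) / 0.568 = (81.78384 − 41.73984) / 0.568 = 40.04400 / 0.568 = 70.500

70.5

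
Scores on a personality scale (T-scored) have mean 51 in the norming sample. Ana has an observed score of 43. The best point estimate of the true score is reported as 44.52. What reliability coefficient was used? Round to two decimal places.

0.81

T̂ = ρX + (1 − ρ)μ  ⇒  T̂ − μ = ρ(X − μ)
ρ = (T̂ − μ)/(X − μ) = (44.52 − 51) / (43 − 51) = -6.48 / -8.0 = 0.8100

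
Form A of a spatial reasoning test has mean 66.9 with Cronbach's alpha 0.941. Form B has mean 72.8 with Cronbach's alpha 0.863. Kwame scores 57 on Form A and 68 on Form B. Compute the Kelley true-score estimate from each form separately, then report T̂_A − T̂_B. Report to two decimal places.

-11.07

T̂_A = 0.941(57) + 0.059(66.9) = 57.5841
T̂_B = 0.863(68) + 0.137(72.8) = 68.6576
T̂_A − T̂_B = -11.0735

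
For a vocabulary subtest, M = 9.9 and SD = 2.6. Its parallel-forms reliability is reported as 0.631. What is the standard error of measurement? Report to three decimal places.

1.579

SEM = SD · √(1 − ρ) = 2.6 × √0.369 = 2.6 × 0.6075 = 1.5794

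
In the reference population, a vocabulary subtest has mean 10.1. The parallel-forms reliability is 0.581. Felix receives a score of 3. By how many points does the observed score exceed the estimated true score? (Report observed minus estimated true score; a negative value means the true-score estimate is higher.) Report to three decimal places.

-2.975

T̂ = 0.581(3) + 0.419(10.1) = 1.743 + 4.2319 = 5.97490 → 5.9749
X − T̂ = 3 − 5.9749 = -2.9749 → -2.975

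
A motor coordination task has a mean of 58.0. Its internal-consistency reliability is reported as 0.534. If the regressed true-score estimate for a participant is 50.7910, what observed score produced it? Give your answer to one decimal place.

44.5

T̂ = ρX + (1 − ρ)μ  ⇒  X = (T̂ − (1 − ρ)μ) / ρ
X = (50.7910 − 0.466 × 58.0) / 0.534 = (50.7910 − 27.0280) / 0.534 = 23.7630 / 0.534 = 44.500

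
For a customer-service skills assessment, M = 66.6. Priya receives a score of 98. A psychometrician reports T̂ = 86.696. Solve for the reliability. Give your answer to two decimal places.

0.64

T̂ = ρX + (1 − ρ)μ  ⇒  T̂ − μ = ρ(X − μ)
ρ = (T̂ − μ)/(X − μ) = (86.696 − 66.6) / (98 − 66.6) = 20.096 / 31.4 = 0.6400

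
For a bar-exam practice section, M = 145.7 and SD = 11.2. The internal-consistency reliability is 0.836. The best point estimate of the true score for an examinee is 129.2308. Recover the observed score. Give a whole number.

T̂ = ρX + (1 − ρ)μ  ⇒  X = (T̂ − (1 − ρ)μ) / ρ
X = (129.2308 − 0.164 × 145.7) / 0.836 = (129.2308 − 23.8948) / 0.836 = 105.3360 / 0.836 = 126.00

126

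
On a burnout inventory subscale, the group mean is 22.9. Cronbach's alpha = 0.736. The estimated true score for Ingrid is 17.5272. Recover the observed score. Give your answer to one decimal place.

T̂ = ρX + (1 − ρ)μ  ⇒  X = (T̂ − (1 − ρ)μ) / ρ
X = (17.5272 − 0.264 × 22.9) / 0.736 = (17.5272 − 6.0456) / 0.736 = 11.4816 / 0.736 = 15.600

15.6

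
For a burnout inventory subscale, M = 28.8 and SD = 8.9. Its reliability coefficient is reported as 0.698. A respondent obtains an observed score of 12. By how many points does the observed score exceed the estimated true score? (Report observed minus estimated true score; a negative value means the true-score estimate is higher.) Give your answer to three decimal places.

-5.074

T̂ = 0.698(12) + 0.302(28.8) = 8.376 + 8.6976 = 17.07360 → 17.0736
X − T̂ = 12 − 17.0736 = -5.0736 → -5.074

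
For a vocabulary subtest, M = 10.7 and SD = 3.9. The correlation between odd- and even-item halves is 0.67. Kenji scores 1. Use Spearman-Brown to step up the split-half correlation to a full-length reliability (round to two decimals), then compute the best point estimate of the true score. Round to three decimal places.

2.940

Spearman-Brown: ρ = 2r/(1 + r) = 2(0.67)/(1 + 0.67) = 1.340/1.67 = 0.8024 → 0.80
Regress the observed score toward the mean by the unreliability: T̂ = 0.80·1 + 0.20·10.7 = 0.80 + 2.140 = 2.9400.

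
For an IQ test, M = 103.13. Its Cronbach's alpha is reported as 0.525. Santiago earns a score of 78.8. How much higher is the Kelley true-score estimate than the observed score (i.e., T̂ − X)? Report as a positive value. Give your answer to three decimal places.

11.557

T̂ = ρX + (1 − ρ)μ
  = 0.525 × 78.8 + 0.475 × 103.13
  = 41.3700 + 48.98675
  = 90.35675
  ≈ 90.3567
T̂ − X = 90.3567 − 78.8 = 11.5567 → 11.557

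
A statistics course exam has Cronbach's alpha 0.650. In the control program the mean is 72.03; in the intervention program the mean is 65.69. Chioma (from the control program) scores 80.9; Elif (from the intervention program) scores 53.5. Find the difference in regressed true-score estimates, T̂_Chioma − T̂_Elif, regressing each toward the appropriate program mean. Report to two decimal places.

T̂_Chioma = 0.650(80.9) + 0.350(72.03) = 77.7955
T̂_Elif = 0.650(53.5) + 0.350(65.69) = 57.7665
Difference = 77.7955 − 57.7665 = 20.0290

20.03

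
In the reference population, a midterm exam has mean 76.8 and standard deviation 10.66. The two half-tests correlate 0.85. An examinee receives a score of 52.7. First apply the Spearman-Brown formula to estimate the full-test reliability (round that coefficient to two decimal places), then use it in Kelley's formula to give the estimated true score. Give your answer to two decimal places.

Spearman-Brown: ρ = 2r/(1 + r) = 2(0.85)/(1 + 0.85) = 1.700/1.85 = 0.9189 → 0.92
T̂ = 0.92(52.7) + 0.08(76.8) = 48.484 + 6.144 = 54.628 → 54.63

54.63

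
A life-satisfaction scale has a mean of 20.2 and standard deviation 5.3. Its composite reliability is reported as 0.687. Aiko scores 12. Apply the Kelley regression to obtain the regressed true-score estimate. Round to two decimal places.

T̂ = 0.687(12) + 0.313(20.2) = 8.244 + 6.3226 = 14.567 → 14.57

14.57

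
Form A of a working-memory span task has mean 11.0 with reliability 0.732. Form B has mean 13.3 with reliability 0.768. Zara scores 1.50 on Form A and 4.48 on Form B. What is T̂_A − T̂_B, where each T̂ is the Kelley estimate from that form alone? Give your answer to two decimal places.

-2.48

T̂_A = 0.732(1.50) + 0.268(11.0) = 4.0460
T̂_B = 0.768(4.48) + 0.232(13.3) = 6.5262
T̂_A − T̂_B = -2.4802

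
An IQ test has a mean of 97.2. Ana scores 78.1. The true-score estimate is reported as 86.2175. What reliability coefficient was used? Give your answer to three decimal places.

T̂ = ρX + (1 − ρ)μ  ⇒  T̂ − μ = ρ(X − μ)
ρ = (T̂ − μ)/(X − μ) = (86.2175 − 97.2) / (78.1 − 97.2) = -10.9825 / -19.1 = 0.57500

0.575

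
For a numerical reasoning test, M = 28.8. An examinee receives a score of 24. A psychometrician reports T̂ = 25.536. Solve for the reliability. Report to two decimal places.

0.68

T̂ = ρX + (1 − ρ)μ  ⇒  T̂ − μ = ρ(X − μ)
ρ = (T̂ − μ)/(X − μ) = (25.536 − 28.8) / (24 − 28.8) = -3.264 / -4.8 = 0.6800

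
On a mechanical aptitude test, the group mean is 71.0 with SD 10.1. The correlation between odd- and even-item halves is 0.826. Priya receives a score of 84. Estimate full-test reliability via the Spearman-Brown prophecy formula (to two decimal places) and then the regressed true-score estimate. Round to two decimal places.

Spearman-Brown: ρ = 2r/(1 + r) = 2(0.826)/(1 + 0.826) = 1.6520/1.826 = 0.9047 → 0.90
Weight the observed score by reliability and the mean by (1 − reliability): T̂ = 0.90·84 + 0.10·71.0 = 75.60 + 7.100 = 82.700.

82.70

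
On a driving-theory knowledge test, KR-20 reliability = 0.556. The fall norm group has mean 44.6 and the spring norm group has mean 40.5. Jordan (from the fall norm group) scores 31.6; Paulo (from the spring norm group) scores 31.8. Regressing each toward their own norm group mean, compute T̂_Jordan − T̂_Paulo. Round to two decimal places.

1.71

T̂_Jordan = 0.556(31.6) + 0.444(44.6) = 37.3720
T̂_Paulo = 0.556(31.8) + 0.444(40.5) = 35.6628
Difference = 37.3720 − 35.6628 = 1.7092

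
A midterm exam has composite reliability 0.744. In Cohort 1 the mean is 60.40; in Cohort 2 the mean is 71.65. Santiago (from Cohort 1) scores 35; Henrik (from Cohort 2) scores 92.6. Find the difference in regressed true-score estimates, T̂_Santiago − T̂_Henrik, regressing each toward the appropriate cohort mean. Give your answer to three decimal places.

-45.734

T̂_Santiago = 0.744(35) + 0.256(60.40) = 41.50240
T̂_Henrik = 0.744(92.6) + 0.256(71.65) = 87.23680
Difference = 41.50240 − 87.23680 = -45.73440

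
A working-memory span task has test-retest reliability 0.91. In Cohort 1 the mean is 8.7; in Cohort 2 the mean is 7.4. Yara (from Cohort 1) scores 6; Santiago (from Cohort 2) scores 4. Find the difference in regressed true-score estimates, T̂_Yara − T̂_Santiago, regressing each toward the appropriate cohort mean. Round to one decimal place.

T̂_Yara = 0.91(6) + 0.09(8.7) = 6.243
T̂_Santiago = 0.91(4) + 0.09(7.4) = 4.306
Difference = 6.243 − 4.306 = 1.937

1.9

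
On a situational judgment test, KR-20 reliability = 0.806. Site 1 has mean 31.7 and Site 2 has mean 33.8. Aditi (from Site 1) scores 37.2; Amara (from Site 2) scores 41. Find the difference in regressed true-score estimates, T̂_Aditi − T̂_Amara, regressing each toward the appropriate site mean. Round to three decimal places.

-3.470

T̂_Aditi = 0.806(37.2) + 0.194(31.7) = 36.13300
T̂_Amara = 0.806(41) + 0.194(33.8) = 39.60320
Difference = 36.13300 − 39.60320 = -3.47020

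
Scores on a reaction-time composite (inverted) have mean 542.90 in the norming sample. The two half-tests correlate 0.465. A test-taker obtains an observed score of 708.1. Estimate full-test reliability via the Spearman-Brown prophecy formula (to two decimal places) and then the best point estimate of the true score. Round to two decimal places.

646.98

Spearman-Brown: ρ = 2r/(1 + r) = 2(0.465)/(1 + 0.465) = 0.9300/1.465 = 0.6348 → 0.63
Regress the observed score toward the mean by the unreliability: T̂ = 0.63·708.1 + 0.37·542.90 = 446.103 + 200.8730 = 646.976.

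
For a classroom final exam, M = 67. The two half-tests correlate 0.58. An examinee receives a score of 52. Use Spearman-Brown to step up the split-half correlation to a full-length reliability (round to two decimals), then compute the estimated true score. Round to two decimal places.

Spearman-Brown: ρ = 2r/(1 + r) = 2(0.58)/(1 + 0.58) = 1.160/1.58 = 0.7342 → 0.73
T̂ = ρX + (1 − ρ)μ
  = 0.73 × 52 + 0.27 × 67
  = 37.96 + 18.09
  = 56.050
  ≈ 56.05

56.05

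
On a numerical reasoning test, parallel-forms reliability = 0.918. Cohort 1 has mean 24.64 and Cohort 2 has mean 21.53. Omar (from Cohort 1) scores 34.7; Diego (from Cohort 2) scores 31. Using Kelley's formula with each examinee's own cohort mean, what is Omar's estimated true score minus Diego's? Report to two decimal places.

3.65

T̂_Omar = 0.918(34.7) + 0.082(24.64) = 33.8751
T̂_Diego = 0.918(31) + 0.082(21.53) = 30.2235
Difference = 33.8751 − 30.2235 = 3.6516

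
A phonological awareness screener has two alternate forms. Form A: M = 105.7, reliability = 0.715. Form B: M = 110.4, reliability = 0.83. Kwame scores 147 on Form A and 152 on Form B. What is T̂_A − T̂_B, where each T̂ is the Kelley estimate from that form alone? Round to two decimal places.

-9.70

T̂_A = 0.715(147) + 0.285(105.7) = 135.2295
T̂_B = 0.83(152) + 0.17(110.4) = 144.9280
T̂_A − T̂_B = -9.6985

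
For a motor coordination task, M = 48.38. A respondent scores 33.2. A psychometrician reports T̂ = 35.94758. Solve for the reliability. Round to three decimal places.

0.819

T̂ = ρX + (1 − ρ)μ  ⇒  T̂ − μ = ρ(X − μ)
ρ = (T̂ − μ)/(X − μ) = (35.94758 − 48.38) / (33.2 − 48.38) = -12.43242 / -15.18 = 0.81900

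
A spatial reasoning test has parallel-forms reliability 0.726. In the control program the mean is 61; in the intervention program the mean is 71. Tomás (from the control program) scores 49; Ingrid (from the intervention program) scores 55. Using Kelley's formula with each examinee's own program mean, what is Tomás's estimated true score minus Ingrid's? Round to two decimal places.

T̂_Tomás = 0.726(49) + 0.274(61) = 52.2880
T̂_Ingrid = 0.726(55) + 0.274(71) = 59.3840
Difference = 52.2880 − 59.3840 = -7.0960

-7.10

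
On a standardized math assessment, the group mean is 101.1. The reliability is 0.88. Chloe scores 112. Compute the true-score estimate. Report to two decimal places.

T̂ = 0.88(112) + 0.12(101.1) = 98.56 + 12.132 = 110.692 → 110.69

110.69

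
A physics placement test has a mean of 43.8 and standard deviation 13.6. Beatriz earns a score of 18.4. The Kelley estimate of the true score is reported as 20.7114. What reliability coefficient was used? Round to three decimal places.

T̂ = ρX + (1 − ρ)μ  ⇒  T̂ − μ = ρ(X − μ)
ρ = (T̂ − μ)/(X − μ) = (20.7114 − 43.8) / (18.4 − 43.8) = -23.0886 / -25.4 = 0.90900

0.909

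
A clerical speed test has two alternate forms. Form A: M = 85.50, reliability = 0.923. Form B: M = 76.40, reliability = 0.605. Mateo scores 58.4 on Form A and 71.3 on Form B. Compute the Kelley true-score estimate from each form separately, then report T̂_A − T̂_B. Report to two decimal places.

T̂_A = 0.923(58.4) + 0.077(85.50) = 60.4867
T̂_B = 0.605(71.3) + 0.395(76.40) = 73.3145
T̂_A − T̂_B = -12.8278

-12.83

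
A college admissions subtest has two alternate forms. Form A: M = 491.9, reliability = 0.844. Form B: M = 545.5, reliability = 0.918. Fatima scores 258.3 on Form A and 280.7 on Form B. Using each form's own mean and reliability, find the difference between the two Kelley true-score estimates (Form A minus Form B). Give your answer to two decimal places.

-7.67

T̂_A = 0.844(258.3) + 0.156(491.9) = 294.7416
T̂_B = 0.918(280.7) + 0.082(545.5) = 302.4136
T̂_A − T̂_B = -7.6720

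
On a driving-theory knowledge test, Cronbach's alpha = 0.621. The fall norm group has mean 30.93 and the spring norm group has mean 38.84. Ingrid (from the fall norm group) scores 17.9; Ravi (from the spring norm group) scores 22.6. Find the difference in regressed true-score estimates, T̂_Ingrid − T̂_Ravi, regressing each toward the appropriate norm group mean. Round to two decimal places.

-5.92

T̂_Ingrid = 0.621(17.9) + 0.379(30.93) = 22.8384
T̂_Ravi = 0.621(22.6) + 0.379(38.84) = 28.7550
Difference = 22.8384 − 28.7550 = -5.9166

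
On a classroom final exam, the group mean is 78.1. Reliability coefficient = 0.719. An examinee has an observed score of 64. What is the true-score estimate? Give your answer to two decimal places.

T̂ = 0.719(64) + 0.281(78.1) = 46.016 + 21.9461 = 67.962 → 67.96

67.96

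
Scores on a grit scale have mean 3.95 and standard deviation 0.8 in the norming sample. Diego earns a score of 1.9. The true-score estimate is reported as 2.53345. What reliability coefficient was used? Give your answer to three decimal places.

T̂ = ρX + (1 − ρ)μ  ⇒  T̂ − μ = ρ(X − μ)
ρ = (T̂ − μ)/(X − μ) = (2.53345 − 3.95) / (1.9 − 3.95) = -1.41655 / -2.05 = 0.69100

0.691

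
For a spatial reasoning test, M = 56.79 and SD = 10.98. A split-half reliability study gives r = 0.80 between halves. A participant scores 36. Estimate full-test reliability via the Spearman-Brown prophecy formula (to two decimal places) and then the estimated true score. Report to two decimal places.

Spearman-Brown: ρ = 2r/(1 + r) = 2(0.80)/(1 + 0.80) = 1.600/1.80 = 0.8889 → 0.89
T̂ = 0.89(36) + 0.11(56.79) = 32.04 + 6.2469 = 38.287 → 38.29

38.29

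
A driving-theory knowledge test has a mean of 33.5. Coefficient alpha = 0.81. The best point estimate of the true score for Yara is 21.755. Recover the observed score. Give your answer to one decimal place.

T̂ = ρX + (1 − ρ)μ  ⇒  X = (T̂ − (1 − ρ)μ) / ρ
X = (21.755 − 0.19 × 33.5) / 0.81 = (21.755 − 6.365) / 0.81 = 15.390 / 0.81 = 19.000

19.0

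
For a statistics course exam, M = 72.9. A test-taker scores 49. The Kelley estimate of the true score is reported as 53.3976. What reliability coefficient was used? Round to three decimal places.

T̂ = ρX + (1 − ρ)μ  ⇒  T̂ − μ = ρ(X − μ)
ρ = (T̂ − μ)/(X − μ) = (53.3976 − 72.9) / (49 − 72.9) = -19.5024 / -23.9 = 0.81600

0.816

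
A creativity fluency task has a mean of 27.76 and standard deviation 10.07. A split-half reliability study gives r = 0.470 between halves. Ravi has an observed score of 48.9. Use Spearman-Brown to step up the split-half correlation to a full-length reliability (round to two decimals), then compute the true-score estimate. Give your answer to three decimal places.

Spearman-Brown: ρ = 2r/(1 + r) = 2(0.470)/(1 + 0.470) = 0.9400/1.470 = 0.6395 → 0.64
Regress the observed score toward the mean by the unreliability: T̂ = 0.64·48.9 + 0.36·27.76 = 31.296 + 9.9936 = 41.2896.

41.290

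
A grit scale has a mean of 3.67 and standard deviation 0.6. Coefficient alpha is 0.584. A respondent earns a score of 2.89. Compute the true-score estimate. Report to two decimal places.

3.21

T̂ = ρX + (1 − ρ)μ
  = 0.584 × 2.89 + 0.416 × 3.67
  = 1.68776 + 1.52672
  = 3.214
  ≈ 3.21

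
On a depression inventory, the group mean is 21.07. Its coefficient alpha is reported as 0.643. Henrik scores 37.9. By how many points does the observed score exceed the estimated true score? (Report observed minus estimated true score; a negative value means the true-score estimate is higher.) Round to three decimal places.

T̂ = ρX + (1 − ρ)μ
  = 0.643 × 37.9 + 0.357 × 21.07
  = 24.3697 + 7.52199
  = 31.89169
  ≈ 31.8917
X − T̂ = 37.9 − 31.8917 = 6.0083 → 6.008

6.008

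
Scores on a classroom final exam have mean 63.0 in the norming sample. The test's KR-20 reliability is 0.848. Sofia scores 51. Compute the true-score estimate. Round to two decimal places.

52.82

T̂ = ρX + (1 − ρ)μ
  = 0.848 × 51 + 0.152 × 63.0
  = 43.248 + 9.5760
  = 52.824
  ≈ 52.82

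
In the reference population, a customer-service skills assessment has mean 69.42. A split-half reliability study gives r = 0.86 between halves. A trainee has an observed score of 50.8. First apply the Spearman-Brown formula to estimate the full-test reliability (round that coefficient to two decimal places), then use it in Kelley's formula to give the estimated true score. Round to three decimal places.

52.290

Spearman-Brown: ρ = 2r/(1 + r) = 2(0.86)/(1 + 0.86) = 1.720/1.86 = 0.9247 → 0.92
T̂ = 0.92(50.8) + 0.08(69.42) = 46.736 + 5.5536 = 52.2896 → 52.290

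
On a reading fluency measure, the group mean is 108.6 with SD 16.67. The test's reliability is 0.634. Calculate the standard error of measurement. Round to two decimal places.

SEM = SD · √(1 − ρ) = 16.67 × √0.366 = 16.67 × 0.6050 = 10.085

10.09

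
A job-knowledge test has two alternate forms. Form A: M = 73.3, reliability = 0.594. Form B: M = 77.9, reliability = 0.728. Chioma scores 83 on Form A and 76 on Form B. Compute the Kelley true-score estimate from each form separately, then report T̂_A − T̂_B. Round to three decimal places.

2.545

T̂_A = 0.594(83) + 0.406(73.3) = 79.06180
T̂_B = 0.728(76) + 0.272(77.9) = 76.51680
T̂_A − T̂_B = 2.54500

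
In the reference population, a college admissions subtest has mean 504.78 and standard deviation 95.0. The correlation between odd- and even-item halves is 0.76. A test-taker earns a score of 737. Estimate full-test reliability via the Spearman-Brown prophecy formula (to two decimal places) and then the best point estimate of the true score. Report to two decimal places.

704.49

Spearman-Brown: ρ = 2r/(1 + r) = 2(0.76)/(1 + 0.76) = 1.520/1.76 = 0.8636 → 0.86
T̂ = ρX + (1 − ρ)μ
  = 0.86 × 737 + 0.14 × 504.78
  = 633.82 + 70.6692
  = 704.489
  ≈ 704.49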